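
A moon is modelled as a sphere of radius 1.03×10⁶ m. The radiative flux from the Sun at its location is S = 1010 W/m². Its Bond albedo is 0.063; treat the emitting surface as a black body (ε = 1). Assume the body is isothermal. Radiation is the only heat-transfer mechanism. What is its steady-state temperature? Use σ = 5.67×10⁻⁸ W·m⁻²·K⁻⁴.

At equilibrium, absorbed power = emitted power.
Absorbing cross-section = πr² = 3.333×10¹² m²; emitting surface = 4πr² = 1.333×10¹³ m² (ratio 4).
(1−a)S·A_cross = εσ·A_surf·T⁴  ⇒  T⁴ = (1−a)S/(4σ).
T⁴ = 0.937·1010/(4·5.67×10⁻⁸) = 4.173×10⁹ K⁴.
T = (4.173×10⁹)^(1/4).

T ≈ 254 K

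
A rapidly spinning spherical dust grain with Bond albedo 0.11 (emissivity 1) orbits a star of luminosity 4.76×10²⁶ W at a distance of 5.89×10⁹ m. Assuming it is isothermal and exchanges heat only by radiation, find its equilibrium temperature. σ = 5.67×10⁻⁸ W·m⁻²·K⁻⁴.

First find the stellar flux at distance d: S = L/(4πd²) = 4.76×10²⁶/(4π·(5.89×10⁹)²) = 1.092×10⁶ W/m².
For an isothermal sphere, absorbed (1−a)S·πr² = emitted σ·4πr²·T⁴, so T⁴ = (1−a)S/(4σ).
T⁴ = 0.890·1.092×10⁶/(4·5.67×10⁻⁸) = 4.285×10¹² K⁴.

T ≈ 1440 K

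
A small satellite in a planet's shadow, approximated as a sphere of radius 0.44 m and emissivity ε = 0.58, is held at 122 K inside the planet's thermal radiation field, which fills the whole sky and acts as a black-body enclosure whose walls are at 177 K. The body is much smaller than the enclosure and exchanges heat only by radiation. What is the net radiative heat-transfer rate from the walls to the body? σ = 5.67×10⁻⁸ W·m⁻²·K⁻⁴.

P_net ≈ 60.8 W

For a small grey body in a large enclosure: P_net = εσA(T_body⁴ − T_wall⁴).
A = 4πr² = 2.433 m²; T_body⁴ − T_wall⁴ = 2.215×10⁸ − 9.815×10⁸ = -7.600×10⁸ K⁴.
|P_net| = 0.58·5.67×10⁻⁸·2.433·7.600×10⁸.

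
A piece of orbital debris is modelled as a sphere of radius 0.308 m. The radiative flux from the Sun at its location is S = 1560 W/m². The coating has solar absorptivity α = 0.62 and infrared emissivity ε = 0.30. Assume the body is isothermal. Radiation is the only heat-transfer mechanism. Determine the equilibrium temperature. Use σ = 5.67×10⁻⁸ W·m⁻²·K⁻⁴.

T ≈ 345 K

At equilibrium, absorbed power = emitted power.
Absorbing cross-section = πr² = 0.2980 m²; emitting surface = 4πr² = 1.192 m² (ratio 4).
αS·A_cross = εσ·A_surf·T⁴  ⇒  T⁴ = αS/(ε·4σ).
T⁴ = 0.620·1560/(0.30·4·5.67×10⁻⁸) = 1.422×10¹⁰ K⁴.
T = (1.422×10¹⁰)^(1/4).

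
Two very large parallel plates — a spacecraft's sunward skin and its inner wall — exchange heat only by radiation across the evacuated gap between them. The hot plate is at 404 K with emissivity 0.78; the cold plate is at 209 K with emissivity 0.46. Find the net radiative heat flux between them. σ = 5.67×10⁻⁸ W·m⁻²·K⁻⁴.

For two infinite grey parallel plates, q = σ(T₁⁴ − T₂⁴)/(1/ε₁ + 1/ε₂ − 1).
T₁⁴ − T₂⁴ = 2.664×10¹⁰ − 1.908×10⁹ = 2.473×10¹⁰ K⁴.
1/ε₁ + 1/ε₂ − 1 = 1.282 + 2.174 − 1 = 2.456.
q = 5.67×10⁻⁸ × 2.473×10¹⁰ / 2.456.

q ≈ 571 W/m²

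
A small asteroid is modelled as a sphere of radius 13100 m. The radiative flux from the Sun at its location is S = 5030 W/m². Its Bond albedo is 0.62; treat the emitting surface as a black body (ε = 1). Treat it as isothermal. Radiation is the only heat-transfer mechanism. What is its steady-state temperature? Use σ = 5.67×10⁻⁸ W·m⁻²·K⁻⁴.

At equilibrium, absorbed power = emitted power.
Absorbing cross-section = πr² = 5.391×10⁸ m²; emitting surface = 4πr² = 2.157×10⁹ m² (ratio 4).
(1−a)S·A_cross = εσ·A_surf·T⁴  ⇒  T⁴ = (1−a)S/(4σ).
T⁴ = 0.380·5030/(4·5.67×10⁻⁸) = 8.428×10⁹ K⁴.
T = (8.428×10⁹)^(1/4).

T ≈ 303 K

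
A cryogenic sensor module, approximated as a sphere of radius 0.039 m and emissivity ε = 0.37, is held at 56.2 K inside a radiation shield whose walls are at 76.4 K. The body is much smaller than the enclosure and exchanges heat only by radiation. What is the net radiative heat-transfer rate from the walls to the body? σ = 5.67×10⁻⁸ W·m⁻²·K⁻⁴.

P_net ≈ 0.00966 W

For a small grey body in a large enclosure: P_net = εσA(T_body⁴ − T_wall⁴).
A = 4πr² = 0.01911 m²; T_body⁴ − T_wall⁴ = 9.976×10⁶ − 3.407×10⁷ = -2.409×10⁷ K⁴.
|P_net| = 0.37·5.67×10⁻⁸·0.01911·2.409×10⁷.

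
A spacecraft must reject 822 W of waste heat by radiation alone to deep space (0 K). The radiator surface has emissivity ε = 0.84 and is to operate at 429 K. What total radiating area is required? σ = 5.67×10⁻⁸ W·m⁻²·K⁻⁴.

A ≈ 0.510 m²

P = εσA T⁴ ⇒ A = P/(εσT⁴).
T⁴ = 3.387×10¹⁰ K⁴.
A = 822/(0.84 × 5.67×10⁻⁸ × 3.387×10¹⁰).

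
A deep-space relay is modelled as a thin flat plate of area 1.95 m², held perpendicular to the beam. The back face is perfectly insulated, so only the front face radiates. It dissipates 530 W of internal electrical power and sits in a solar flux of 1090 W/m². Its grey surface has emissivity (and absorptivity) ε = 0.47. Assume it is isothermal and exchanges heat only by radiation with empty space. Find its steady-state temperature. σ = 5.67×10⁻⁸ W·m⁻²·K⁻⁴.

T ≈ 414 K

At steady state, absorbed solar power + internal power = radiated power.
Absorbed: α·S·A_cross = 0.47·1090·1.950 = 999.0 W (cross-section A).
Total input = 999.0 + 530 = 1529 W.
Radiated: εσ·A_surf·T⁴ with A_surf = A = 1.950 m².
T⁴ = 1529/(0.47·5.67×10⁻⁸·1.950) = 2.942×10¹⁰ K⁴.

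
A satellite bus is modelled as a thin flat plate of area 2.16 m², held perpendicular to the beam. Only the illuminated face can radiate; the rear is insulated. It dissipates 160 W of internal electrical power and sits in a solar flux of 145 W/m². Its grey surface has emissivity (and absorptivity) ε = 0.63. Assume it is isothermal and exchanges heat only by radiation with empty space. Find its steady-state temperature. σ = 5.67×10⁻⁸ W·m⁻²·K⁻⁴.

At steady state, absorbed solar power + internal power = radiated power.
Absorbed: α·S·A_cross = 0.63·145·2.160 = 197.3 W (cross-section A).
Total input = 197.3 + 160 = 357.3 W.
Radiated: εσ·A_surf·T⁴ with A_surf = A = 2.160 m².
T⁴ = 357.3/(0.63·5.67×10⁻⁸·2.160) = 4.631×10⁹ K⁴.

T ≈ 261 K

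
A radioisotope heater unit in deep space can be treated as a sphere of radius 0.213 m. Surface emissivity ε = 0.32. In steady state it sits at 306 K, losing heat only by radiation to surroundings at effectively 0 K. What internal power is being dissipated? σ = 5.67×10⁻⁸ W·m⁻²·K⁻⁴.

Steady state: P = εσA T⁴.
A = 4πr² = 0.5701 m²; T⁴ = (306)⁴ = 8.768×10⁹ K⁴.
P = 0.32 × 5.67×10⁻⁸ × 0.5701 × 8.768×10⁹.

P ≈ 90.7 W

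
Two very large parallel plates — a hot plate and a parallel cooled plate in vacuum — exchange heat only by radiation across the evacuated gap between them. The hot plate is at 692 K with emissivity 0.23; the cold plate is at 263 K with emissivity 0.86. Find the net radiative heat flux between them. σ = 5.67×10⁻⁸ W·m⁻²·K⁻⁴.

q ≈ 2820 W/m²

For two infinite grey parallel plates, q = σ(T₁⁴ − T₂⁴)/(1/ε₁ + 1/ε₂ − 1).
T₁⁴ − T₂⁴ = 2.293×10¹¹ − 4.784×10⁹ = 2.245×10¹¹ K⁴.
1/ε₁ + 1/ε₂ − 1 = 4.348 + 1.163 − 1 = 4.511.
q = 5.67×10⁻⁸ × 2.245×10¹¹ / 4.511.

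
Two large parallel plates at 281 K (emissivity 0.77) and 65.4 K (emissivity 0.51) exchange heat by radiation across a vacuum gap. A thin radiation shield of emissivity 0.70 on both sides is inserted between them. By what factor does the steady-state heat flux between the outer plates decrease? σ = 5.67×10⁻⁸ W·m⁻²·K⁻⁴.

Without shield: q₀ = σΔ(T⁴)/(1/ε₁+1/ε₂−1) with denominator 2.259.
With shield the two gaps are in series; the resistances add: (1/ε₁+1/ε_s−1)+(1/ε_s+1/ε₂−1) = 1.727+2.389 = 4.117.
Heat-flux ratio q₀/q = 4.117/2.259.

factor ≈ 1.82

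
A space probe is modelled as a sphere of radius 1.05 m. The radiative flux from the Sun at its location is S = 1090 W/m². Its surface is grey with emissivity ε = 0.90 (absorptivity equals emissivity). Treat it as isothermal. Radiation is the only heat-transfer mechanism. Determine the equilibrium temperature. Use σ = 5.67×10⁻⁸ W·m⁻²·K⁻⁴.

T ≈ 263 K

At equilibrium, absorbed power = emitted power.
Absorbing cross-section = πr² = 3.464 m²; emitting surface = 4πr² = 13.85 m² (ratio 4).
εS·A_cross = εσ·A_surf·T⁴  ⇒  T⁴ = S/(4σ)   (ε cancels).
T⁴ = 1090/(4·5.67×10⁻⁸) = 4.806×10⁹ K⁴.
T = (4.806×10⁹)^(1/4).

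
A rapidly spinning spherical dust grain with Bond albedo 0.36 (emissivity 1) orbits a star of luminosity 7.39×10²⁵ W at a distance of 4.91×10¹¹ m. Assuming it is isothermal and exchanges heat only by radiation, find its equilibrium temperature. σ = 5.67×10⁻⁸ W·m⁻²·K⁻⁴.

First find the stellar flux at distance d: S = L/(4πd²) = 7.39×10²⁵/(4π·(4.91×10¹¹)²) = 24.39 W/m².
For an isothermal sphere, absorbed (1−a)S·πr² = emitted σ·4πr²·T⁴, so T⁴ = (1−a)S/(4σ).
T⁴ = 0.640·24.39/(4·5.67×10⁻⁸) = 6.883×10⁷ K⁴.

T ≈ 91.1 K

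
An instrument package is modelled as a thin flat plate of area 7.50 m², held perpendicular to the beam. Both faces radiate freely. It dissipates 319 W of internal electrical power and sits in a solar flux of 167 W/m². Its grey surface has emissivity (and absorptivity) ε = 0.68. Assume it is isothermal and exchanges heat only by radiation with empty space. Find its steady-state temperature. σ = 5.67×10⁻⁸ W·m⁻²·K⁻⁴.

At steady state, absorbed solar power + internal power = radiated power.
Absorbed: α·S·A_cross = 0.68·167·7.500 = 851.7 W (cross-section A).
Total input = 851.7 + 319 = 1171 W.
Radiated: εσ·A_surf·T⁴ with A_surf = 2A = 15.00 m².
T⁴ = 1171/(0.68·5.67×10⁻⁸·15.00) = 2.024×10⁹ K⁴.

T ≈ 212 K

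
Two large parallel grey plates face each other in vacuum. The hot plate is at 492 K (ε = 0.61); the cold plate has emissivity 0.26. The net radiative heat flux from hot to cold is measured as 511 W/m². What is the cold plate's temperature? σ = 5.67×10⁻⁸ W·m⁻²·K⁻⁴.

q = σ(T₁⁴ − T₂⁴)/(1/ε₁ + 1/ε₂ − 1); denominator = 4.485.
T₂⁴ = T₁⁴ − q·(1/ε₁+1/ε₂−1)/σ = 5.859×10¹⁰ − 511·4.485/5.67×10⁻⁸
    = 1.817×10¹⁰ K⁴.

T₂ ≈ 367 K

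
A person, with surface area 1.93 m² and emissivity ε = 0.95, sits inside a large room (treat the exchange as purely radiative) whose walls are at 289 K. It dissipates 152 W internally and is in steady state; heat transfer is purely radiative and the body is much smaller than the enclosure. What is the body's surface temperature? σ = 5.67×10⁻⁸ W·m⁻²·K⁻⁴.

T ≈ 303 K

For a small grey body in a large enclosure, net radiated power = εσA(T⁴ − T_w⁴).
Steady state: P = εσA(T⁴ − T_w⁴) with A = 1.93 m².
T⁴ = P/(εσA) + T_w⁴ = 152/(0.95·5.67×10⁻⁸·1.930) + (289)⁴
    = 1.462×10⁹ + 6.976×10⁹ = 8.438×10⁹ K⁴.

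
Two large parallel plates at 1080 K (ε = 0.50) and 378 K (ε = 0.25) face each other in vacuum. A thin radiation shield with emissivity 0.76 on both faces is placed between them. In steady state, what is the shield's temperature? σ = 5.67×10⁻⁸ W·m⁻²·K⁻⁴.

T_s ≈ 972 K

In steady state the net flux on the hot side equals that on the cold side.
σ(T₁⁴−T_s⁴)/D₁ = σ(T_s⁴−T₂⁴)/D₂, with D₁ = 1/ε₁+1/ε_s−1 = 2.316, D₂ = 1/ε_s+1/ε₂−1 = 4.316.
Solve for T_s⁴: T_s⁴ = (D₂·T₁⁴ + D₁·T₂⁴)/(D₁+D₂) = 8.925×10¹¹ K⁴.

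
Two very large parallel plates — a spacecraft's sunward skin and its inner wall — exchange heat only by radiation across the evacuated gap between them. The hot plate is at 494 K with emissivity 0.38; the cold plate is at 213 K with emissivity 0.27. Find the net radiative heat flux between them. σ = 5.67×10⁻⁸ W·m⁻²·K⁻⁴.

For two infinite grey parallel plates, q = σ(T₁⁴ − T₂⁴)/(1/ε₁ + 1/ε₂ − 1).
T₁⁴ − T₂⁴ = 5.955×10¹⁰ − 2.058×10⁹ = 5.750×10¹⁰ K⁴.
1/ε₁ + 1/ε₂ − 1 = 2.632 + 3.704 − 1 = 5.335.
q = 5.67×10⁻⁸ × 5.750×10¹⁰ / 5.335.

q ≈ 611 W/m²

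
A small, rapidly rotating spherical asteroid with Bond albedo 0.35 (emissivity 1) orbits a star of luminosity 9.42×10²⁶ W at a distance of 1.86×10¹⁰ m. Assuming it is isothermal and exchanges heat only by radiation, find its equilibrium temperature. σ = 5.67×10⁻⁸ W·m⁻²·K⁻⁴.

First find the stellar flux at distance d: S = L/(4πd²) = 9.42×10²⁶/(4π·(1.86×10¹⁰)²) = 2.167×10⁵ W/m².
For an isothermal sphere, absorbed (1−a)S·πr² = emitted σ·4πr²·T⁴, so T⁴ = (1−a)S/(4σ).
T⁴ = 0.650·2.167×10⁵/(4·5.67×10⁻⁸) = 6.210×10¹¹ K⁴.

T ≈ 888 K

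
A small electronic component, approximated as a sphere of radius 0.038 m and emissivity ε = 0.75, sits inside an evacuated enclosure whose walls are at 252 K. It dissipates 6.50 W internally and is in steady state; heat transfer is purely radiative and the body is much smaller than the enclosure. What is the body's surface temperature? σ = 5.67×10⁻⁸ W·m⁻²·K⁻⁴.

T ≈ 334 K

For a small grey body in a large enclosure, net radiated power = εσA(T⁴ − T_w⁴).
Steady state: P = εσA(T⁴ − T_w⁴) with A = 4πr² = 0.01815 m².
T⁴ = P/(εσA) + T_w⁴ = 6.50/(0.75·5.67×10⁻⁸·0.01815) + (252)⁴
    = 8.423×10⁹ + 4.033×10⁹ = 1.246×10¹⁰ K⁴.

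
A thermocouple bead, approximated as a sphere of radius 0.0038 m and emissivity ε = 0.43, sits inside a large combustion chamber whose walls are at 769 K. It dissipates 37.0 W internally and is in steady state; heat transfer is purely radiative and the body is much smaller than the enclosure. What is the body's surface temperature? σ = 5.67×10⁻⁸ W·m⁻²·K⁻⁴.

For a small grey body in a large enclosure, net radiated power = εσA(T⁴ − T_w⁴).
Steady state: P = εσA(T⁴ − T_w⁴) with A = 4πr² = 1.815×10⁻⁴ m².
T⁴ = P/(εσA) + T_w⁴ = 37.0/(0.43·5.67×10⁻⁸·1.815×10⁻⁴) + (769)⁴
    = 8.363×10¹² + 3.497×10¹¹ = 8.713×10¹² K⁴.

T ≈ 1720 K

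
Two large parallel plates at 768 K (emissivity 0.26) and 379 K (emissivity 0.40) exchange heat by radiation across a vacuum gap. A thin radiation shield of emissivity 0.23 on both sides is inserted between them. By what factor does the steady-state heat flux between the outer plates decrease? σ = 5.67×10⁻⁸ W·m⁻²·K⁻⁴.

factor ≈ 2.44

Without shield: q₀ = σΔ(T⁴)/(1/ε₁+1/ε₂−1) with denominator 5.346.
With shield the two gaps are in series; the resistances add: (1/ε₁+1/ε_s−1)+(1/ε_s+1/ε₂−1) = 7.194+5.848 = 13.04.
Heat-flux ratio q₀/q = 13.04/5.346.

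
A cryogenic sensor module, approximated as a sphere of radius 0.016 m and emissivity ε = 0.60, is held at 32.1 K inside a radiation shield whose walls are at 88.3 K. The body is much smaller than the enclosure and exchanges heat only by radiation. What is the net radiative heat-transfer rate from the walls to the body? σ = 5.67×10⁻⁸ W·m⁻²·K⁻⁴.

For a small grey body in a large enclosure: P_net = εσA(T_body⁴ − T_wall⁴).
A = 4πr² = 0.003217 m²; T_body⁴ − T_wall⁴ = 1.062×10⁶ − 6.079×10⁷ = -5.973×10⁷ K⁴.
|P_net| = 0.60·5.67×10⁻⁸·0.003217·5.973×10⁷.

P_net ≈ 0.00654 W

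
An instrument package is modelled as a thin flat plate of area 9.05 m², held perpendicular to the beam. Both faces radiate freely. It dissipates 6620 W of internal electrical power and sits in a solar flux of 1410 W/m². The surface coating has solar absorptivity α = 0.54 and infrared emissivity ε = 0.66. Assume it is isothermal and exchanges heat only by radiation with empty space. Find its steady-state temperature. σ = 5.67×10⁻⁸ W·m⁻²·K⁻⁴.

At steady state, absorbed solar power + internal power = radiated power.
Absorbed: α·S·A_cross = 0.54·1410·9.050 = 6891 W (cross-section A).
Total input = 6891 + 6620 = 13510 W.
Radiated: εσ·A_surf·T⁴ with A_surf = 2A = 18.10 m².
T⁴ = 13510/(0.66·5.67×10⁻⁸·18.10) = 1.995×10¹⁰ K⁴.

T ≈ 376 K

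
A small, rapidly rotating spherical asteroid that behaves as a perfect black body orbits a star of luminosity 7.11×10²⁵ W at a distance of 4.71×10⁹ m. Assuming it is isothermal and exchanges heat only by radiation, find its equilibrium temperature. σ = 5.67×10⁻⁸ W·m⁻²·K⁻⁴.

T ≈ 1030 K

First find the stellar flux at distance d: S = L/(4πd²) = 7.11×10²⁵/(4π·(4.71×10⁹)²) = 2.550×10⁵ W/m².
For an isothermal sphere, absorbed (1−a)S·πr² = emitted σ·4πr²·T⁴, so T⁴ = (1−a)S/(4σ).
T⁴ = 1.00·2.550×10⁵/(4·5.67×10⁻⁸) = 1.125×10¹² K⁴.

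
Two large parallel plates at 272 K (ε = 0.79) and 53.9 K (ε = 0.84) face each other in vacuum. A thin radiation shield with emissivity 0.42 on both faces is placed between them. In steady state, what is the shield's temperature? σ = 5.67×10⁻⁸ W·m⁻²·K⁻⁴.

T_s ≈ 228 K

In steady state the net flux on the hot side equals that on the cold side.
σ(T₁⁴−T_s⁴)/D₁ = σ(T_s⁴−T₂⁴)/D₂, with D₁ = 1/ε₁+1/ε_s−1 = 2.647, D₂ = 1/ε_s+1/ε₂−1 = 2.571.
Solve for T_s⁴: T_s⁴ = (D₂·T₁⁴ + D₁·T₂⁴)/(D₁+D₂) = 2.702×10⁹ K⁴.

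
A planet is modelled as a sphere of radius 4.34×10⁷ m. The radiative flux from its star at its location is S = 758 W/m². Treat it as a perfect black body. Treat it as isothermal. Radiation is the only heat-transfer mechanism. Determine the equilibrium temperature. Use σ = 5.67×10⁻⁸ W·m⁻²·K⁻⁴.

At equilibrium, absorbed power = emitted power.
Absorbing cross-section = πr² = 5.917×10¹⁵ m²; emitting surface = 4πr² = 2.367×10¹⁶ m² (ratio 4).
S·A_cross = εσ·A_surf·T⁴  ⇒  T⁴ = S/(4σ).
T⁴ = 1.00·758/(4·5.67×10⁻⁸) = 3.342×10⁹ K⁴.
T = (3.342×10⁹)^(1/4).

T ≈ 240 K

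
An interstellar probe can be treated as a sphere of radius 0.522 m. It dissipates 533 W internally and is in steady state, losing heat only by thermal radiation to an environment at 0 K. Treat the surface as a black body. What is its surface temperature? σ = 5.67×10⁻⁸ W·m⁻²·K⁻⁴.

T ≈ 229 K

Steady state: internal power = radiated power, P = εσA T⁴.
Radiating area A = 4πr² = 3.424 m².
T⁴ = P/(εσA) = 533/(1.0·5.67×10⁻⁸·3.424) = 2.745×10⁹ K⁴.
T = (2.745×10⁹)^(1/4).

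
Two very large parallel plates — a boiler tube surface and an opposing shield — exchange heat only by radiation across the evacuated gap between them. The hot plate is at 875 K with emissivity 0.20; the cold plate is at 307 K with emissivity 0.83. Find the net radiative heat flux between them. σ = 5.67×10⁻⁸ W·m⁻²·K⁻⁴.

q ≈ 6290 W/m²

For two infinite grey parallel plates, q = σ(T₁⁴ − T₂⁴)/(1/ε₁ + 1/ε₂ − 1).
T₁⁴ − T₂⁴ = 5.862×10¹¹ − 8.883×10⁹ = 5.773×10¹¹ K⁴.
1/ε₁ + 1/ε₂ − 1 = 5.000 + 1.205 − 1 = 5.205.
q = 5.67×10⁻⁸ × 5.773×10¹¹ / 5.205.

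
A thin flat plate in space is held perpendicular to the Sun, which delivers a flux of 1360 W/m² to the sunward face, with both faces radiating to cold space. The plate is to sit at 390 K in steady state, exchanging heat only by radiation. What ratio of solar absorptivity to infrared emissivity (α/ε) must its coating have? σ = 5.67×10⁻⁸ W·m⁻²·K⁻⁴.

Balance: αS·A = εσ·2A·T⁴ ⇒ α/ε = 2σT⁴/S.
α/ε = 2·5.67×10⁻⁸·(390)⁴/1360 = 2·5.67×10⁻⁸·2.313×10¹⁰/1360.

α/ε ≈ 1.93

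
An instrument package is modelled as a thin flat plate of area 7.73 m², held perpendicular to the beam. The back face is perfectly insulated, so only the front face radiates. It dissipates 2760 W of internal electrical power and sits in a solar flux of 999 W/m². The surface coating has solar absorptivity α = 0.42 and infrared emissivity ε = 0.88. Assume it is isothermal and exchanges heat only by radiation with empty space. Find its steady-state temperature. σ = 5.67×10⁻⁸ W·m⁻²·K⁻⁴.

At steady state, absorbed solar power + internal power = radiated power.
Absorbed: α·S·A_cross = 0.42·999·7.730 = 3243 W (cross-section A).
Total input = 3243 + 2760 = 6003 W.
Radiated: εσ·A_surf·T⁴ with A_surf = A = 7.730 m².
T⁴ = 6003/(0.88·5.67×10⁻⁸·7.730) = 1.556×10¹⁰ K⁴.

T ≈ 353 K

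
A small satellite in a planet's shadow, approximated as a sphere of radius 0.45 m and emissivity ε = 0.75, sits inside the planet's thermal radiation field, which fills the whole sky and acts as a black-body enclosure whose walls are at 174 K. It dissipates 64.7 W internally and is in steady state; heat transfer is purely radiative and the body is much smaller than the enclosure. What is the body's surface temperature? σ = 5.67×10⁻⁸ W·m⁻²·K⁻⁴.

T ≈ 197 K

For a small grey body in a large enclosure, net radiated power = εσA(T⁴ − T_w⁴).
Steady state: P = εσA(T⁴ − T_w⁴) with A = 4πr² = 2.545 m².
T⁴ = P/(εσA) + T_w⁴ = 64.7/(0.75·5.67×10⁻⁸·2.545) + (174)⁴
    = 5.979×10⁸ + 9.166×10⁸ = 1.515×10⁹ K⁴.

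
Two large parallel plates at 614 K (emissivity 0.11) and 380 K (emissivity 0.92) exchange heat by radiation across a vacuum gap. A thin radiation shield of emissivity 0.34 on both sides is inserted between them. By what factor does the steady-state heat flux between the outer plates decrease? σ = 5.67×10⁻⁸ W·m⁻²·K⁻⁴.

Without shield: q₀ = σΔ(T⁴)/(1/ε₁+1/ε₂−1) with denominator 9.178.
With shield the two gaps are in series; the resistances add: (1/ε₁+1/ε_s−1)+(1/ε_s+1/ε₂−1) = 11.03+3.028 = 14.06.
Heat-flux ratio q₀/q = 14.06/9.178.

factor ≈ 1.53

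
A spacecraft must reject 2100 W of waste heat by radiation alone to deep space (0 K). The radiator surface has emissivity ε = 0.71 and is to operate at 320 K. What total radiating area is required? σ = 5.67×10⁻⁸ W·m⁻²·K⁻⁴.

P = εσA T⁴ ⇒ A = P/(εσT⁴).
T⁴ = 1.049×10¹⁰ K⁴.
A = 2100/(0.71 × 5.67×10⁻⁸ × 1.049×10¹⁰).

A ≈ 4.97 m²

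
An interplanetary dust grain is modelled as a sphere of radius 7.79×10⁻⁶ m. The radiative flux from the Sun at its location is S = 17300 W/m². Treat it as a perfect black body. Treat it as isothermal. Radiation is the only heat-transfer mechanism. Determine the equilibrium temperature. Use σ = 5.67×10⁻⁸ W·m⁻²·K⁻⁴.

T ≈ 526 K

At equilibrium, absorbed power = emitted power.
Absorbing cross-section = πr² = 1.906×10⁻¹⁰ m²; emitting surface = 4πr² = 7.626×10⁻¹⁰ m² (ratio 4).
S·A_cross = εσ·A_surf·T⁴  ⇒  T⁴ = S/(4σ).
T⁴ = 1.00·17300/(4·5.67×10⁻⁸) = 7.628×10¹⁰ K⁴.
T = (7.628×10¹⁰)^(1/4).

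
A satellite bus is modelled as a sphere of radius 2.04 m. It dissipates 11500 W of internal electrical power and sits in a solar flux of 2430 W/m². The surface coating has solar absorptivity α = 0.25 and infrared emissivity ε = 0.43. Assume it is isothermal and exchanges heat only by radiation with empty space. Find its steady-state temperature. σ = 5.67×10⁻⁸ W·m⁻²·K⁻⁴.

T ≈ 351 K

At steady state, absorbed solar power + internal power = radiated power.
Absorbed: α·S·A_cross = 0.25·2430·13.07 = 7942 W (cross-section πr²).
Total input = 7942 + 11500 = 19440 W.
Radiated: εσ·A_surf·T⁴ with A_surf = 4πr² = 52.30 m².
T⁴ = 19440/(0.43·5.67×10⁻⁸·52.30) = 1.525×10¹⁰ K⁴.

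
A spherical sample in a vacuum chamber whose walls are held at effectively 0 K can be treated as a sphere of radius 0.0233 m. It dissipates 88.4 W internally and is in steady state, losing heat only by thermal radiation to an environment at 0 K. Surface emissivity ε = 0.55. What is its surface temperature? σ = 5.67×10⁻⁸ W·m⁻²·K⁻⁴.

T ≈ 803 K

Steady state: internal power = radiated power, P = εσA T⁴.
Radiating area A = 4πr² = 0.006822 m².
T⁴ = P/(εσA) = 88.4/(0.55·5.67×10⁻⁸·0.006822) = 4.155×10¹¹ K⁴.
T = (4.155×10¹¹)^(1/4).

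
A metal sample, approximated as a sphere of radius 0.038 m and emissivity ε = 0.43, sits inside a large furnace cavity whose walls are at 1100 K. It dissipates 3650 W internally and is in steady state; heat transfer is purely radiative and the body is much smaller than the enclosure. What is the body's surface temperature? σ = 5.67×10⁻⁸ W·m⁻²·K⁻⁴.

For a small grey body in a large enclosure, net radiated power = εσA(T⁴ − T_w⁴).
Steady state: P = εσA(T⁴ − T_w⁴) with A = 4πr² = 0.01815 m².
T⁴ = P/(εσA) + T_w⁴ = 3650/(0.43·5.67×10⁻⁸·0.01815) + (1100)⁴
    = 8.250×10¹² + 1.464×10¹² = 9.714×10¹² K⁴.

T ≈ 1770 K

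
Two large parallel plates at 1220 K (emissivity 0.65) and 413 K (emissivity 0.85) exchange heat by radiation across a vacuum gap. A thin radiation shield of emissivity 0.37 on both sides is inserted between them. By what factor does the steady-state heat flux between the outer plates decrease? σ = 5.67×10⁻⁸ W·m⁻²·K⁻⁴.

factor ≈ 3.57

Without shield: q₀ = σΔ(T⁴)/(1/ε₁+1/ε₂−1) with denominator 1.715.
With shield the two gaps are in series; the resistances add: (1/ε₁+1/ε_s−1)+(1/ε_s+1/ε₂−1) = 3.241+2.879 = 6.120.
Heat-flux ratio q₀/q = 6.120/1.715.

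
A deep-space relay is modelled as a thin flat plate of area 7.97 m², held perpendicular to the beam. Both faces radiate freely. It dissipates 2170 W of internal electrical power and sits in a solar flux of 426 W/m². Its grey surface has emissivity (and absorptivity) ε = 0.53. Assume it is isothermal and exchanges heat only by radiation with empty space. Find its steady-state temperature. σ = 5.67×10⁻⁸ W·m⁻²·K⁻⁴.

At steady state, absorbed solar power + internal power = radiated power.
Absorbed: α·S·A_cross = 0.53·426·7.970 = 1799 W (cross-section A).
Total input = 1799 + 2170 = 3969 W.
Radiated: εσ·A_surf·T⁴ with A_surf = 2A = 15.94 m².
T⁴ = 3969/(0.53·5.67×10⁻⁸·15.94) = 8.287×10⁹ K⁴.

T ≈ 302 K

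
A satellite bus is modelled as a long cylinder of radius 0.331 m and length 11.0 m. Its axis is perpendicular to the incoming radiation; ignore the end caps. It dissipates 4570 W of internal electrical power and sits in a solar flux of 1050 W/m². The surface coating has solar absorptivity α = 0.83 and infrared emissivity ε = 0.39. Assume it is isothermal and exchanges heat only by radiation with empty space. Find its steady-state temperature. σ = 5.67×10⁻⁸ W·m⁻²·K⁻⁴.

At steady state, absorbed solar power + internal power = radiated power.
Absorbed: α·S·A_cross = 0.83·1050·7.282 = 6346 W (cross-section 2rL).
Total input = 6346 + 4570 = 10920 W.
Radiated: εσ·A_surf·T⁴ with A_surf = 2πrL = 22.88 m².
T⁴ = 10920/(0.39·5.67×10⁻⁸·22.88) = 2.158×10¹⁰ K⁴.

T ≈ 383 K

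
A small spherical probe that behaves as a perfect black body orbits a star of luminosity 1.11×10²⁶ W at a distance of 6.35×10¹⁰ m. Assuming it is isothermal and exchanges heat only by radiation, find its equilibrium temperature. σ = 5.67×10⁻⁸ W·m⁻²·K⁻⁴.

First find the stellar flux at distance d: S = L/(4πd²) = 1.11×10²⁶/(4π·(6.35×10¹⁰)²) = 2191 W/m².
For an isothermal sphere, absorbed (1−a)S·πr² = emitted σ·4πr²·T⁴, so T⁴ = (1−a)S/(4σ).
T⁴ = 1.00·2191/(4·5.67×10⁻⁸) = 9.659×10⁹ K⁴.

T ≈ 313 K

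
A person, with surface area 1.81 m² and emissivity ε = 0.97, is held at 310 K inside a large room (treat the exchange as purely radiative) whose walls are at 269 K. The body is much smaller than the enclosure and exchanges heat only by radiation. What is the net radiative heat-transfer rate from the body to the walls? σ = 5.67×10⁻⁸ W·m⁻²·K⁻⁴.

For a small grey body in a large enclosure: P_net = εσA(T_body⁴ − T_wall⁴).
A = 1.81 m²; T_body⁴ − T_wall⁴ = 9.235×10⁹ − 5.236×10⁹ = 3.999×10⁹ K⁴.
|P_net| = 0.97·5.67×10⁻⁸·1.810·3.999×10⁹.

P_net ≈ 398 W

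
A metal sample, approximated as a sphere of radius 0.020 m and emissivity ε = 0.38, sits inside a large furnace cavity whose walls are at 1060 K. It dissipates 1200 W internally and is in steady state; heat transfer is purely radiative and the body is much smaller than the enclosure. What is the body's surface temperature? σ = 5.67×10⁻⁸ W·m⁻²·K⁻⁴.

T ≈ 1870 K

For a small grey body in a large enclosure, net radiated power = εσA(T⁴ − T_w⁴).
Steady state: P = εσA(T⁴ − T_w⁴) with A = 4πr² = 0.005027 m².
T⁴ = P/(εσA) + T_w⁴ = 1200/(0.38·5.67×10⁻⁸·0.005027) + (1060)⁴
    = 1.108×10¹³ + 1.262×10¹² = 1.234×10¹³ K⁴.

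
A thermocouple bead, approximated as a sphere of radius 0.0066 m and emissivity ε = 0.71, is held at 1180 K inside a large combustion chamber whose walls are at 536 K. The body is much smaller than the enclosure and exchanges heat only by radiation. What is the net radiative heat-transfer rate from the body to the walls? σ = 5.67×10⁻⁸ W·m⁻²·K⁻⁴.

P_net ≈ 40.9 W

For a small grey body in a large enclosure: P_net = εσA(T_body⁴ − T_wall⁴).
A = 4πr² = 5.474×10⁻⁴ m²; T_body⁴ − T_wall⁴ = 1.939×10¹² − 8.254×10¹⁰ = 1.856×10¹² K⁴.
|P_net| = 0.71·5.67×10⁻⁸·5.474×10⁻⁴·1.856×10¹².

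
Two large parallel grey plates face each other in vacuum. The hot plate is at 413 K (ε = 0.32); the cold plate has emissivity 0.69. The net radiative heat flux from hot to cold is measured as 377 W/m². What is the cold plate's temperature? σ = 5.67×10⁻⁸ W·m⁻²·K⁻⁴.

T₂ ≈ 270 K

q = σ(T₁⁴ − T₂⁴)/(1/ε₁ + 1/ε₂ − 1); denominator = 3.574.
T₂⁴ = T₁⁴ − q·(1/ε₁+1/ε₂−1)/σ = 2.909×10¹⁰ − 377·3.574/5.67×10⁻⁸
    = 5.328×10⁹ K⁴.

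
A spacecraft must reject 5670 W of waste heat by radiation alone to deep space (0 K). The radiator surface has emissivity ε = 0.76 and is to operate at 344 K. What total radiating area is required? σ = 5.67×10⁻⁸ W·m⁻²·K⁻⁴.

P = εσA T⁴ ⇒ A = P/(εσT⁴).
T⁴ = 1.400×10¹⁰ K⁴.
A = 5670/(0.76 × 5.67×10⁻⁸ × 1.400×10¹⁰).

A ≈ 9.40 m²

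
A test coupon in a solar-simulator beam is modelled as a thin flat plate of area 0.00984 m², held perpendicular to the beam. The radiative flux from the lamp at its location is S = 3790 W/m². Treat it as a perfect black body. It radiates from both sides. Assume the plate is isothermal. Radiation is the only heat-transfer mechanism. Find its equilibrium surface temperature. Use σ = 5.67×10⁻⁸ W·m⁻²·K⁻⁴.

At equilibrium, absorbed power = emitted power.
Absorbing cross-section = A = 0.009840 m²; emitting surface = 2A = 0.01968 m² (ratio 2).
S·A_cross = εσ·A_surf·T⁴  ⇒  T⁴ = S/(2σ).
T⁴ = 1.00·3790/(2·5.67×10⁻⁸) = 3.342×10¹⁰ K⁴.
T = (3.342×10¹⁰)^(1/4).

T ≈ 428 K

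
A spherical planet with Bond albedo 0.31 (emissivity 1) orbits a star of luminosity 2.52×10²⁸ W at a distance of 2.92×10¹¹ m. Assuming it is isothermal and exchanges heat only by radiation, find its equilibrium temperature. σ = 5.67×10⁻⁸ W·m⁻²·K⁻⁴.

T ≈ 517 K

First find the stellar flux at distance d: S = L/(4πd²) = 2.52×10²⁸/(4π·(2.92×10¹¹)²) = 23520 W/m².
For an isothermal sphere, absorbed (1−a)S·πr² = emitted σ·4πr²·T⁴, so T⁴ = (1−a)S/(4σ).
T⁴ = 0.690·23520/(4·5.67×10⁻⁸) = 7.155×10¹⁰ K⁴.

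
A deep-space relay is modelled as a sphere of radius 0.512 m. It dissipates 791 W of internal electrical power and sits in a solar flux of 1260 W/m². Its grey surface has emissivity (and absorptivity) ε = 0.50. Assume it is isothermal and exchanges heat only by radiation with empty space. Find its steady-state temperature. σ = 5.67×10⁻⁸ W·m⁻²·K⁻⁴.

T ≈ 344 K

At steady state, absorbed solar power + internal power = radiated power.
Absorbed: α·S·A_cross = 0.50·1260·0.8235 = 518.8 W (cross-section πr²).
Total input = 518.8 + 791 = 1310 W.
Radiated: εσ·A_surf·T⁴ with A_surf = 4πr² = 3.294 m².
T⁴ = 1310/(0.50·5.67×10⁻⁸·3.294) = 1.403×10¹⁰ K⁴.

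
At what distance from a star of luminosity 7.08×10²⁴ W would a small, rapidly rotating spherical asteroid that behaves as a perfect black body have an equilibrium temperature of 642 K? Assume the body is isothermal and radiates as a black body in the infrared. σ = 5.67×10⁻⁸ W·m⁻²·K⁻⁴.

For an isothermal black-emitting sphere, (1−a)S·πr² = σ·4πr²·T⁴ ⇒ S = 4σT⁴/(1−a).
S = 4·5.67×10⁻⁸·(642)⁴/1.00 = 38530 W/m².
Flux falls as S = L/(4πd²), so d = √(L/(4πS)) = √(7.08×10²⁴/(4π·38530)).

d ≈ 3.82×10⁹ m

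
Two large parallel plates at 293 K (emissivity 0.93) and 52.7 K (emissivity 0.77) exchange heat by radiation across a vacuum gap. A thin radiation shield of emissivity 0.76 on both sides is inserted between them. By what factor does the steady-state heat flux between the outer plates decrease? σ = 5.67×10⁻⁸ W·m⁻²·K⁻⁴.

Without shield: q₀ = σΔ(T⁴)/(1/ε₁+1/ε₂−1) with denominator 1.374.
With shield the two gaps are in series; the resistances add: (1/ε₁+1/ε_s−1)+(1/ε_s+1/ε₂−1) = 1.391+1.614 = 3.006.
Heat-flux ratio q₀/q = 3.006/1.374.

factor ≈ 2.19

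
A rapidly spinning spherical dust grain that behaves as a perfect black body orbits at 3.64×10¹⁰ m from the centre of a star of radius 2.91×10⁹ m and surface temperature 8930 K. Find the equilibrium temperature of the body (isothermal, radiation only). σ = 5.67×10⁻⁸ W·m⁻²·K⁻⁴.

T ≈ 1790 K

The star's surface emits σT_*⁴; at distance d the flux is S = σT_*⁴(R_*/d)².
S = 5.67×10⁻⁸·(8930)⁴·(2.91×10⁹/3.64×10¹⁰)² = 2.304×10⁶ W/m².
For an isothermal sphere T⁴ = (1−a)S/(4σ) = 1.016×10¹³ K⁴.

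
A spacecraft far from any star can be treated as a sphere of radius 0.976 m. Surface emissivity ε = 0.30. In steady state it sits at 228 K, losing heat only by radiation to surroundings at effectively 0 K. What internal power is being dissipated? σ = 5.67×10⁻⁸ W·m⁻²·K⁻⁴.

Steady state: P = εσA T⁴.
A = 4πr² = 11.97 m²; T⁴ = (228)⁴ = 2.702×10⁹ K⁴.
P = 0.30 × 5.67×10⁻⁸ × 11.97 × 2.702×10⁹.

P ≈ 550 W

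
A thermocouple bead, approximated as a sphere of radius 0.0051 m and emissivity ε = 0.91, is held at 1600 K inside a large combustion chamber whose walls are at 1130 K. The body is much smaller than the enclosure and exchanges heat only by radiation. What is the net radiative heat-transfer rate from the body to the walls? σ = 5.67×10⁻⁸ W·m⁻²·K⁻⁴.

For a small grey body in a large enclosure: P_net = εσA(T_body⁴ − T_wall⁴).
A = 4πr² = 3.269×10⁻⁴ m²; T_body⁴ − T_wall⁴ = 6.554×10¹² − 1.630×10¹² = 4.923×10¹² K⁴.
|P_net| = 0.91·5.67×10⁻⁸·3.269×10⁻⁴·4.923×10¹².

P_net ≈ 83.0 W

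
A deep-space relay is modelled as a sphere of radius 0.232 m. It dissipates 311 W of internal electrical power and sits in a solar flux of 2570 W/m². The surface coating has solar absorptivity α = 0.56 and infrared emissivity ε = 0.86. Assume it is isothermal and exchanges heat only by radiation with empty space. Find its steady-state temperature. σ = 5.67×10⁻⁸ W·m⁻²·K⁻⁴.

T ≈ 360 K

At steady state, absorbed solar power + internal power = radiated power.
Absorbed: α·S·A_cross = 0.56·2570·0.1691 = 243.4 W (cross-section πr²).
Total input = 243.4 + 311 = 554.4 W.
Radiated: εσ·A_surf·T⁴ with A_surf = 4πr² = 0.6764 m².
T⁴ = 554.4/(0.86·5.67×10⁻⁸·0.6764) = 1.681×10¹⁰ K⁴.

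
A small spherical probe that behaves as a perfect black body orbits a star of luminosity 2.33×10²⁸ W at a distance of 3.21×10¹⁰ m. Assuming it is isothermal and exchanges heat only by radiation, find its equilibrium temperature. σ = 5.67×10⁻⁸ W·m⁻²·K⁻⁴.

First find the stellar flux at distance d: S = L/(4πd²) = 2.33×10²⁸/(4π·(3.21×10¹⁰)²) = 1.799×10⁶ W/m².
For an isothermal sphere, absorbed (1−a)S·πr² = emitted σ·4πr²·T⁴, so T⁴ = (1−a)S/(4σ).
T⁴ = 1.00·1.799×10⁶/(4·5.67×10⁻⁸) = 7.934×10¹² K⁴.

T ≈ 1680 K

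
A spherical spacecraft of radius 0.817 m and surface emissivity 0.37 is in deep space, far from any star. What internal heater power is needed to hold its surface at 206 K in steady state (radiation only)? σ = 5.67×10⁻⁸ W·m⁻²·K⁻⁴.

P ≈ 317 W

P = εσ·4πr²·T⁴.
4πr² = 8.388 m²; T⁴ = 1.801×10⁹ K⁴.
P = 0.37·5.67×10⁻⁸·8.388·1.801×10⁹.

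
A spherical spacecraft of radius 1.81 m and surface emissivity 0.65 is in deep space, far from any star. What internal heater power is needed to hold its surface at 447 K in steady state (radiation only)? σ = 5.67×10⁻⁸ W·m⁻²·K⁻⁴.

P = εσ·4πr²·T⁴.
4πr² = 41.17 m²; T⁴ = 3.992×10¹⁰ K⁴.
P = 0.65·5.67×10⁻⁸·41.17·3.992×10¹⁰.

P ≈ 60600 W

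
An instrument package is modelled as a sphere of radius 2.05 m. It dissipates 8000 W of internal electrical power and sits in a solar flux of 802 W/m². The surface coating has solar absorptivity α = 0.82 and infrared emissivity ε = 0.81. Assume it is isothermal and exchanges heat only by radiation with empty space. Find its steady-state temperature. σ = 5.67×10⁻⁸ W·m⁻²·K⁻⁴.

T ≈ 288 K

At steady state, absorbed solar power + internal power = radiated power.
Absorbed: α·S·A_cross = 0.82·802·13.20 = 8683 W (cross-section πr²).
Total input = 8683 + 8000 = 16680 W.
Radiated: εσ·A_surf·T⁴ with A_surf = 4πr² = 52.81 m².
T⁴ = 16680/(0.81·5.67×10⁻⁸·52.81) = 6.878×10⁹ K⁴.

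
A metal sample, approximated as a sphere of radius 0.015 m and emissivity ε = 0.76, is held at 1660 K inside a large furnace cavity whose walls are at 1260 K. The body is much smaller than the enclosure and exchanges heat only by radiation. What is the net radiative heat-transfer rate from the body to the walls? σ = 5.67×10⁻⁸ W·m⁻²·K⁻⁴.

P_net ≈ 618 W

For a small grey body in a large enclosure: P_net = εσA(T_body⁴ − T_wall⁴).
A = 4πr² = 0.002827 m²; T_body⁴ − T_wall⁴ = 7.593×10¹² − 2.520×10¹² = 5.073×10¹² K⁴.
|P_net| = 0.76·5.67×10⁻⁸·0.002827·5.073×10¹².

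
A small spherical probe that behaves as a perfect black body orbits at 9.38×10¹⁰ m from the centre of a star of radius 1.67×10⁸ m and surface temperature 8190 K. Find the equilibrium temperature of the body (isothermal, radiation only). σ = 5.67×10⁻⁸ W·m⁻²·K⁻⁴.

T ≈ 244 K

The star's surface emits σT_*⁴; at distance d the flux is S = σT_*⁴(R_*/d)².
S = 5.67×10⁻⁸·(8190)⁴·(1.67×10⁸/9.38×10¹⁰)² = 808.6 W/m².
For an isothermal sphere T⁴ = (1−a)S/(4σ) = 3.565×10⁹ K⁴.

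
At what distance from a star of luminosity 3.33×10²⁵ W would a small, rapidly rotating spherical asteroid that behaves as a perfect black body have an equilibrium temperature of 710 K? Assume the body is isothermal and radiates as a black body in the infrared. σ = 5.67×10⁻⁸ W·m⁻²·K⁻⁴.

d ≈ 6.78×10⁹ m

For an isothermal black-emitting sphere, (1−a)S·πr² = σ·4πr²·T⁴ ⇒ S = 4σT⁴/(1−a).
S = 4·5.67×10⁻⁸·(710)⁴/1.00 = 57630 W/m².
Flux falls as S = L/(4πd²), so d = √(L/(4πS)) = √(3.33×10²⁵/(4π·57630)).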